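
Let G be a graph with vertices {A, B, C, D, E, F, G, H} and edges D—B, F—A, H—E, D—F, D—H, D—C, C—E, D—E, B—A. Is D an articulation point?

Yes

Deleting D raises the number of components from 2 to 3, so D is a cut vertex.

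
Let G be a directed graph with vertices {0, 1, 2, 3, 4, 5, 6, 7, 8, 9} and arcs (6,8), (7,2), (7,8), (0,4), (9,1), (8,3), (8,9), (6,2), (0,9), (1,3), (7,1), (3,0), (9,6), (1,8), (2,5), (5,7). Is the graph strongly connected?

No

There is no directed path from 4 to 3, so the graph is not strongly connected.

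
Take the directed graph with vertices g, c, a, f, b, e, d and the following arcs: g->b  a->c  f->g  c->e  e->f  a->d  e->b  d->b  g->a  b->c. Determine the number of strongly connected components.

1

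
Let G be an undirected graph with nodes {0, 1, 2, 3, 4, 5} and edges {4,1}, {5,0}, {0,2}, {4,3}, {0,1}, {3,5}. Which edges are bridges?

0-2

The edges on the cycle 4-3-5-0-1-4 are not bridges since each lies on that cycle.
But removing 0-2 disconnects 0 from 2 — this is a bridge.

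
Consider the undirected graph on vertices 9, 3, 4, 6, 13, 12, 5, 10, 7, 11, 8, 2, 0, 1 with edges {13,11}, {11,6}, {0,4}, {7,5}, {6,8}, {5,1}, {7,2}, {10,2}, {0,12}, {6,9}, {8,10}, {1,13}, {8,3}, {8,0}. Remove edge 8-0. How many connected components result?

2

Before removal there is 1 component.
8-0 is a bridge — removing it separates 8's side from 0's side.
After removal: 2 components.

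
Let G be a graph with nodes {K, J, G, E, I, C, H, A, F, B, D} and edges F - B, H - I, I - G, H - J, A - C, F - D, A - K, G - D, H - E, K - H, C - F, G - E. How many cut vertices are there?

2

Removing F increases the component count from 1 to 2, so F is a cut vertex.
Removing H increases the component count from 1 to 2, so H is a cut vertex.
By contrast removing D leaves 1 component; it is not a cut vertex. No other vertex is a cut vertex either.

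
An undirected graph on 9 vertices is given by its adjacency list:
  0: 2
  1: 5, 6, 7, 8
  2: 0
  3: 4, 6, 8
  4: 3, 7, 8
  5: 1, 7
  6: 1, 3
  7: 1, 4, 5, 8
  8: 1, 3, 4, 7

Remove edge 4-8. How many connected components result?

4 and 8 are still connected via 4-3-8, so the component count stays at 2.

2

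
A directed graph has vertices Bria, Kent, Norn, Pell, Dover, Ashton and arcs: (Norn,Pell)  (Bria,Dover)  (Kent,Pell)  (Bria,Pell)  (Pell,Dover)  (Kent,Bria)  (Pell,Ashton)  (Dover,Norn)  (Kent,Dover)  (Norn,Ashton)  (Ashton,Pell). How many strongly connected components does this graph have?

3

{Norn, Pell, Dover, Ashton} are all mutually reachable — one SCC of size 4.
{Bria} is an SCC by itself.
{Kent} is an SCC by itself.
That gives 3 strongly connected components.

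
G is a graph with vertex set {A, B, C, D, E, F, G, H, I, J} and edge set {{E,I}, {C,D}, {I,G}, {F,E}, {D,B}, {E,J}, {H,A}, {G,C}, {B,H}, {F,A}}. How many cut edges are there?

The edges on the cycle F-E-I-G-C-D-B-H-A-F are not bridges since each lies on that cycle.
But removing E - J disconnects E from J — this is a bridge.

1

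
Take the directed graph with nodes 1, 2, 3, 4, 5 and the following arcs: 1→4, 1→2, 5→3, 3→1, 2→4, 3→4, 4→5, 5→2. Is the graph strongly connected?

From 2 we can reach every vertex (1, 2, 3, 4, 5), and every vertex can reach 2 (1, 2, 3, 4, 5). So the whole graph is one strongly connected component.

Yes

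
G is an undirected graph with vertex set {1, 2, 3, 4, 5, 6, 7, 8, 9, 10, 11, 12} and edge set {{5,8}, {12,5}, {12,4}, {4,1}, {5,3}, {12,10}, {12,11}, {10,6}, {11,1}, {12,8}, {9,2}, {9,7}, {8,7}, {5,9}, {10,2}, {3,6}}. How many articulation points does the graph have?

1

Removing 12 increases the component count from 1 to 2, so 12 is a cut vertex.
By contrast removing 8 leaves 1 component; it is not a cut vertex. No other vertex is a cut vertex either.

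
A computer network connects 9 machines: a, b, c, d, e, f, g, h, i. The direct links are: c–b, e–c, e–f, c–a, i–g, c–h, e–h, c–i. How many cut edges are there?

5

The edges on the cycle e-c-h-e are not bridges since each lies on that cycle.
But removing i–g disconnects i from g; removing e–f disconnects e from f; removing c–a disconnects c from a; removing c–b disconnects c from b — these are bridges.
In total 5 edges are bridges.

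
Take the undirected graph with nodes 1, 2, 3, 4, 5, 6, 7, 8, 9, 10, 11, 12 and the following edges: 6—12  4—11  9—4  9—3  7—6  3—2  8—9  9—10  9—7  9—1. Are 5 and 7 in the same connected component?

The component containing 5 is {5}, and 7 is not in it.

No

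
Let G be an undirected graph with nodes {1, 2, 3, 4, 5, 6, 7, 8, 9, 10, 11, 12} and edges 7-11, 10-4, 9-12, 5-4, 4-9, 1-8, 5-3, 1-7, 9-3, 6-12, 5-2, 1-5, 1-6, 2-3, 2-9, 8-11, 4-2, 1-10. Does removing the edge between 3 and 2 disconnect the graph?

No

After removing 3-2, the path 3-5-2 still connects them, so the edge is not a bridge.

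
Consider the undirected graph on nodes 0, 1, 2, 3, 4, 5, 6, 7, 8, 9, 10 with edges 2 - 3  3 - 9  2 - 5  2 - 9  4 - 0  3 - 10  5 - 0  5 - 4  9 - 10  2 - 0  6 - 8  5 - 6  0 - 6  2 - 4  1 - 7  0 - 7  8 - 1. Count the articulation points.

1

Removing 2 increases the component count from 1 to 2, so 2 is a cut vertex.
By contrast removing 0 leaves 1 component; it is not a cut vertex. No other vertex is a cut vertex either.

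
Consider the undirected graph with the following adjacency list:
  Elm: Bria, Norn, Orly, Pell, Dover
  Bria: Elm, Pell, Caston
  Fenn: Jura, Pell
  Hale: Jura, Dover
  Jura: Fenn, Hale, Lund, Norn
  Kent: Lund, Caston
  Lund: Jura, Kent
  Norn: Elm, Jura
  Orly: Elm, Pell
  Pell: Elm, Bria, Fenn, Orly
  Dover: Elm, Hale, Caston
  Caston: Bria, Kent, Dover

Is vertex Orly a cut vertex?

No

Deleting Orly leaves 1 component (was 1) (its neighbors Elm, Pell remain connected to each other), so Orly is not a cut vertex.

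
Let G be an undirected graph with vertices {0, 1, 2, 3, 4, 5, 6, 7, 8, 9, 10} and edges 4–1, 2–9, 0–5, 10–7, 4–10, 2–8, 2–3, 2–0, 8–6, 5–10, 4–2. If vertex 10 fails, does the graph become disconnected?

Deleting 10 raises the number of components from 1 to 2, so 10 is a cut vertex.

Yes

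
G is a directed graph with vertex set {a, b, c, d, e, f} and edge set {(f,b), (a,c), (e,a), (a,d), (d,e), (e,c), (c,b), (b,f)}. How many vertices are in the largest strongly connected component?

3

{a, d, e} are all mutually reachable — one SCC of size 3.
{b, f} are all mutually reachable — one SCC of size 2.
{c} is an SCC by itself.
The largest has 3 vertices.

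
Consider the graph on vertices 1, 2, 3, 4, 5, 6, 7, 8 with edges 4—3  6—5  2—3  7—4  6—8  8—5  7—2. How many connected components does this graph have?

3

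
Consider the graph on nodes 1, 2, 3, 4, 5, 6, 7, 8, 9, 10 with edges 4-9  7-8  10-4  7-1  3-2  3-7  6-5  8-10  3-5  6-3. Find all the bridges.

1-7, 10-4, 10-8, 2-3, 3-7, 4-9, 7-8

The edges on the cycle 6-3-5-6 are not bridges since each lies on that cycle.
But removing 3-2 disconnects 3 from 2; removing 10-4 disconnects 10 from 4; removing 9-4 disconnects 9 from 4; removing 1-7 disconnects 1 from 7 — these are bridges.
In total 7 edges are bridges.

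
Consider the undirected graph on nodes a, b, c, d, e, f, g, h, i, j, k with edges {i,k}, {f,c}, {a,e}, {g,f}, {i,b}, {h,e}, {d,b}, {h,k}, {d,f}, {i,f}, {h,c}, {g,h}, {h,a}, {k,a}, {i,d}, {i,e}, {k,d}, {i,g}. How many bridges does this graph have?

The edges on the cycle h-k-a-e-h are not bridges since each lies on that cycle.
Every edge lies on some cycle, so there are no bridges.

0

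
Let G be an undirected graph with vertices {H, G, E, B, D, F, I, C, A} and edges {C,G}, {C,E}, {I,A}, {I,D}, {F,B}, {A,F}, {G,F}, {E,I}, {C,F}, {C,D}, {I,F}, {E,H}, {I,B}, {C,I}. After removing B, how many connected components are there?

With B gone, the remaining components are: {A, C, D, E, F, G, H, I}.
That is 1 component.

1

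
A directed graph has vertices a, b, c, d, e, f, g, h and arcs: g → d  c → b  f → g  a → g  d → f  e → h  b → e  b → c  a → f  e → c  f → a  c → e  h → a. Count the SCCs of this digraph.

3

{a, d, f, g} are all mutually reachable — one SCC of size 4.
{b, c, e} are all mutually reachable — one SCC of size 3.
{h} is an SCC by itself.
That gives 3 strongly connected components.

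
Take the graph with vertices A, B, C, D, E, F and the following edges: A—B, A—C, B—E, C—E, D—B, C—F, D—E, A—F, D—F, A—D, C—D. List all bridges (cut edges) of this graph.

The edges on the cycle A-C-E-D-A are not bridges since each lies on that cycle.
Every edge lies on some cycle, so there are no bridges.

none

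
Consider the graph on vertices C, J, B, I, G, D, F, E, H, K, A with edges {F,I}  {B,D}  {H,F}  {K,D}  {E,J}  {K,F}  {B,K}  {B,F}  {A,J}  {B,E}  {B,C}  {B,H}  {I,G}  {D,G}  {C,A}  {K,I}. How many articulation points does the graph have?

1

Removing B increases the component count from 1 to 2, so B is a cut vertex.
By contrast removing C leaves 1 component; it is not a cut vertex. No other vertex is a cut vertex either.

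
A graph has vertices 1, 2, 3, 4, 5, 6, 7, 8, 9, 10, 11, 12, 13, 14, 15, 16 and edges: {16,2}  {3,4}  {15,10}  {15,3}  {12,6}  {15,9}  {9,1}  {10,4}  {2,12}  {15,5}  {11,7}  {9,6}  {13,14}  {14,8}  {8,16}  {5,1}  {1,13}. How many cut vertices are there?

Removing 15 increases the component count from 2 to 3, so 15 is a cut vertex.
By contrast removing 2 leaves 2 components; it is not a cut vertex. No other vertex is a cut vertex either.

1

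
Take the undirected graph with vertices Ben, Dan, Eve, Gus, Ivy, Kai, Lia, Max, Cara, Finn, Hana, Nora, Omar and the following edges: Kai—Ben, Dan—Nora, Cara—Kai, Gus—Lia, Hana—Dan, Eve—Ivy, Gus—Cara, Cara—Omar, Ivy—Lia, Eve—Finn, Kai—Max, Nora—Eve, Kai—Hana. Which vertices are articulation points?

Eve, Kai, Cara

Removing Eve increases the component count from 1 to 2, so Eve is a cut vertex.
Removing Kai increases the component count from 1 to 3, so Kai is a cut vertex.
Removing Cara increases the component count from 1 to 2, so Cara is a cut vertex.
By contrast removing Lia leaves 1 component; it is not a cut vertex. No other vertex is a cut vertex either.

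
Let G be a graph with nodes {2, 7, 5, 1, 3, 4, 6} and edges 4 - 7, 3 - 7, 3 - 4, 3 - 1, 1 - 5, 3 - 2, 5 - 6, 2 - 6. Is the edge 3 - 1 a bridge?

After removing 3 - 1, the path 3-2-6-5-1 still connects them, so the edge is not a bridge.

No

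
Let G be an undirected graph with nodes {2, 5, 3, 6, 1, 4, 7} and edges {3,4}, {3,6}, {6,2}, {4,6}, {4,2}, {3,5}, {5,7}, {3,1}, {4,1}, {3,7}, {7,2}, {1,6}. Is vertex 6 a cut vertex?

Deleting 6 leaves 1 component (was 1) (its neighbors 1, 2, 3, 4 remain connected to each other), so 6 is not a cut vertex.

No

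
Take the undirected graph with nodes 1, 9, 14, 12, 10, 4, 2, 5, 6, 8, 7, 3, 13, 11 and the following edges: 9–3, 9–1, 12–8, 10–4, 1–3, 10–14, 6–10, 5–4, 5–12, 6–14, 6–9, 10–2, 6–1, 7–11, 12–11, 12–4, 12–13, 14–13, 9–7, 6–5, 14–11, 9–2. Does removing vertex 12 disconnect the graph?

Deleting 12 raises the number of components from 1 to 2, so 12 is a cut vertex.

Yes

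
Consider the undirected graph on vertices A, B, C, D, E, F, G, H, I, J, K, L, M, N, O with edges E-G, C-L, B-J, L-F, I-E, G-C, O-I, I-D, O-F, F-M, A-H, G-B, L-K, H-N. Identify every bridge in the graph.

The edges on the cycle O-I-E-G-C-L-F-O are not bridges since each lies on that cycle.
But removing K-L disconnects K from L; removing I-D disconnects I from D; removing B-J disconnects B from J; removing B-G disconnects B from G — these are bridges.
In total 7 edges are bridges.

A-H, B-G, B-J, D-I, F-M, H-N, K-L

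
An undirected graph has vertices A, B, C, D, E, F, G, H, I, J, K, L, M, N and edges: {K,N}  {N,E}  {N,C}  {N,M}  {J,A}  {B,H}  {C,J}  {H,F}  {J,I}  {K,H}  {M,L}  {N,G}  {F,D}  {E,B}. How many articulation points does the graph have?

Removing C increases the component count from 1 to 2, so C is a cut vertex.
Removing F increases the component count from 1 to 2, so F is a cut vertex.
Removing H increases the component count from 1 to 2, so H is a cut vertex.
Likewise J, M, N are cut vertices.
By contrast removing D leaves 1 component; it is not a cut vertex. No other vertex is a cut vertex either.

6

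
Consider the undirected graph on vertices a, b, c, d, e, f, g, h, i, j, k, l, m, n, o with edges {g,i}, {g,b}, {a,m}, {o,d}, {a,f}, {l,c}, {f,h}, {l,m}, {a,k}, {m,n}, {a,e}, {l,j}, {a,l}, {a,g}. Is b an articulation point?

Deleting b leaves 2 components (was 2), so b is not a cut vertex.

No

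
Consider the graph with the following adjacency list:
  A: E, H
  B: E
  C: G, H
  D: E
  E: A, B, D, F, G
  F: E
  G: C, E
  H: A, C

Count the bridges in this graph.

3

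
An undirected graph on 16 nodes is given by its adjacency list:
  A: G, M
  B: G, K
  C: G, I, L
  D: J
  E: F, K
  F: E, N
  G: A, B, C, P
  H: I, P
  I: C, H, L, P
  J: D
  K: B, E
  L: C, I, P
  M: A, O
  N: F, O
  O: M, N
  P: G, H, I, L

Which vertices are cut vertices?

G

Removing G increases the component count from 2 to 3, so G is a cut vertex.
By contrast removing C leaves 2 components; it is not a cut vertex. No other vertex is a cut vertex either.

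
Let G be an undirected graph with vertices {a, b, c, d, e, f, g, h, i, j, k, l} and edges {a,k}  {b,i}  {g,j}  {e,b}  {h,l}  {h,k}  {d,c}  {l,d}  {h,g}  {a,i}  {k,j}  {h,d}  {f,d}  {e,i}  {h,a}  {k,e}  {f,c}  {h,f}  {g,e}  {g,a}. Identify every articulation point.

Removing h increases the component count from 1 to 2, so h is a cut vertex.
By contrast removing g leaves 1 component; it is not a cut vertex. No other vertex is a cut vertex either.

h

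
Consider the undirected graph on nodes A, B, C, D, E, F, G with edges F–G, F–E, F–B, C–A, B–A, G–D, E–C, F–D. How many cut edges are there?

The edges on the cycle F-G-D-F are not bridges since each lies on that cycle.
Every edge lies on some cycle, so there are no bridges.

0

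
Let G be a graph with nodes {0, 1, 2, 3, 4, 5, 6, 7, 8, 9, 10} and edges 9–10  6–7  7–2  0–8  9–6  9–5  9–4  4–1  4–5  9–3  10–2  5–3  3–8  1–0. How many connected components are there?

Starting from 0 we can reach 0, 1, 2, 3, 4, 5, 6, 7, 8, 9, 10. That is one component of size 11.
Total: 1 component.

1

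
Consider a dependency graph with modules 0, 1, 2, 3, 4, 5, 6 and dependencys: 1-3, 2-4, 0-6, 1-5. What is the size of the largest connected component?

Starting from 2 we can reach 2, 4. That is one component of size 2.
Starting from 0 we can reach 0, 6. That is one component of size 2.
Starting from 1 we can reach 1, 3, 5. That is one component of size 3.
The largest has 3 vertices.

3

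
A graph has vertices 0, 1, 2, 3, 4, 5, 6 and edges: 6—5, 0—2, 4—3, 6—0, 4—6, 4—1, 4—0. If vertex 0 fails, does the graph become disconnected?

Yes

Deleting 0 raises the number of components from 1 to 2, so 0 is a cut vertex.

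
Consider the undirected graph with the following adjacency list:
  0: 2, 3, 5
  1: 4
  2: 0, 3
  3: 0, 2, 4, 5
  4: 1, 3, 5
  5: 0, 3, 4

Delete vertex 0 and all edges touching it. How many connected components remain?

1

With 0 gone, the remaining components are: {1, 2, 3, 4, 5}.
That is 1 component.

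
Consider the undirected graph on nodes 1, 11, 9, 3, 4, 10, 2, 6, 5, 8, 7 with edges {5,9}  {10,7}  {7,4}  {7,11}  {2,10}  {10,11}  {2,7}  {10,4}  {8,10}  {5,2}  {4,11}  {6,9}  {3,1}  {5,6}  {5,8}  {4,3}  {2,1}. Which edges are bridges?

The edges on the cycle 5-6-9-5 are not bridges since each lies on that cycle.
Every edge lies on some cycle, so there are no bridges.

none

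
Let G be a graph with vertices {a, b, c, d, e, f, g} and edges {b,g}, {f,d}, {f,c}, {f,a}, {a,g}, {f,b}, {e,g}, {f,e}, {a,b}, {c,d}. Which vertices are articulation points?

f

Removing f increases the component count from 1 to 2, so f is a cut vertex.
By contrast removing e leaves 1 component; it is not a cut vertex. No other vertex is a cut vertex either.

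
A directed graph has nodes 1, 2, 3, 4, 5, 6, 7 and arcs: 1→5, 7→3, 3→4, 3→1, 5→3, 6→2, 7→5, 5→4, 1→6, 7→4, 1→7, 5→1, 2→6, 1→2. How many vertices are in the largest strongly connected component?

{1, 3, 5, 7} are all mutually reachable — one SCC of size 4.
{2, 6} are all mutually reachable — one SCC of size 2.
{4} is an SCC by itself.
The largest has 4 vertices.

4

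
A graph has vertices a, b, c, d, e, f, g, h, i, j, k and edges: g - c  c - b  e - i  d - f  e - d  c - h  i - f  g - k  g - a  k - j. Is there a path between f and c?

The component containing f is {d, e, f, i}, and c is not in it.

No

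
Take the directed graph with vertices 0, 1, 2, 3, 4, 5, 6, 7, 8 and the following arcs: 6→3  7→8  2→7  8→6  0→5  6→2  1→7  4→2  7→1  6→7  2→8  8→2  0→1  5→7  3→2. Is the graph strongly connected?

There is no directed path from 1 to 5, so the graph is not strongly connected.

No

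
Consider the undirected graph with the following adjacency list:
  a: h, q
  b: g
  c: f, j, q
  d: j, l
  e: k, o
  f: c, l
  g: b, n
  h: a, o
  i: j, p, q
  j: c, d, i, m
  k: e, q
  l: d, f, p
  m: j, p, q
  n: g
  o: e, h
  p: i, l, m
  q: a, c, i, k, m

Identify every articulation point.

g, q

Removing g increases the component count from 2 to 3, so g is a cut vertex.
Removing q increases the component count from 2 to 3, so q is a cut vertex.
By contrast removing n leaves 2 components; it is not a cut vertex. No other vertex is a cut vertex either.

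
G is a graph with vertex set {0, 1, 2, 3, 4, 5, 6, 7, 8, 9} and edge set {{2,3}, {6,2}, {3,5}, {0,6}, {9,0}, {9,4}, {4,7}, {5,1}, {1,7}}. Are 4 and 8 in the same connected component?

The component containing 4 is {0, 1, 2, 3, 4, 5, 6, 7, 9}, and 8 is not in it.

No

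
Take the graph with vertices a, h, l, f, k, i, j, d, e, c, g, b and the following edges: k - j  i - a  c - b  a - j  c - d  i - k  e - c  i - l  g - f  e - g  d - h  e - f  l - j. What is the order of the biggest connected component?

Starting from a we can reach a, i, j, k, l. That is one component of size 5.
Starting from b we can reach b, c, d, e, f, g, h. That is one component of size 7.
The largest has 7 vertices.

7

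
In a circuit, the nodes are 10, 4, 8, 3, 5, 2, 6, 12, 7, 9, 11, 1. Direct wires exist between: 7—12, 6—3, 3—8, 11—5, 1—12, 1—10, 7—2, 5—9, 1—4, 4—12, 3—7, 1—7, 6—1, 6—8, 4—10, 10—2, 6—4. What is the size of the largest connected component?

9

Starting from 5 we can reach 5, 9, 11. That is one component of size 3.
Starting from 1 we can reach 1, 2, 3, 4, 6, 7, 8, 10, 12. That is one component of size 9.
The largest has 9 vertices.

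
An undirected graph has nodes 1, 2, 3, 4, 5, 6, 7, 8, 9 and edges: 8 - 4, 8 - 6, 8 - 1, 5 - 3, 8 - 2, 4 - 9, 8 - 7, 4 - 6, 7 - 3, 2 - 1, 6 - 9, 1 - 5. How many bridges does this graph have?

0

The edges on the cycle 8-2-1-8 are not bridges since each lies on that cycle.
Every edge lies on some cycle, so there are no bridges.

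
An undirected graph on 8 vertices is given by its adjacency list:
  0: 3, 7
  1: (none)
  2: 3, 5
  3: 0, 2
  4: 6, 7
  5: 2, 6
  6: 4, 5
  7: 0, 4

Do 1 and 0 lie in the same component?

The component containing 1 is {1}, and 0 is not in it.

No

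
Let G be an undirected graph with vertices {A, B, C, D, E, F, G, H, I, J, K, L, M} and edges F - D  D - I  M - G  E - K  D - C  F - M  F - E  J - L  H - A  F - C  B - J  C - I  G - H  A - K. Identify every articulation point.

F, J

Removing F increases the component count from 2 to 3, so F is a cut vertex.
Removing J increases the component count from 2 to 3, so J is a cut vertex.
By contrast removing C leaves 2 components; it is not a cut vertex. No other vertex is a cut vertex either.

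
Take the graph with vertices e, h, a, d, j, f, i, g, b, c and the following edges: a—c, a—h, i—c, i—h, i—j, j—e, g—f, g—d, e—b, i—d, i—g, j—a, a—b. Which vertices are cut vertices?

Removing g increases the component count from 1 to 2, so g is a cut vertex.
Removing i increases the component count from 1 to 2, so i is a cut vertex.
By contrast removing c leaves 1 component; it is not a cut vertex. No other vertex is a cut vertex either.

g, i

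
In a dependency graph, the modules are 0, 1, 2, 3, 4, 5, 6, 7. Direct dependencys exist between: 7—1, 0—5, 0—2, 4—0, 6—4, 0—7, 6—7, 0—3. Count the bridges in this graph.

4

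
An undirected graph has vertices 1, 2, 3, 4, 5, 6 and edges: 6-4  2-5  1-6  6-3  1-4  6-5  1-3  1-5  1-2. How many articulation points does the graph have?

Removing 2, for instance, still leaves 1 component. No single vertex removal increases the component count — the graph has no articulation points.

0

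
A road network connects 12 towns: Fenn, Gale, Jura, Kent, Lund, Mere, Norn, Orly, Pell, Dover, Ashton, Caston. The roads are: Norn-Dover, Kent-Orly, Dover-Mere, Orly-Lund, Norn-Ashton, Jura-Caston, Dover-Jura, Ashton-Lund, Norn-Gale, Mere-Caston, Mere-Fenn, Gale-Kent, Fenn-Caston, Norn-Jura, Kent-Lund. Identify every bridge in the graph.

The edges on the cycle Mere-Fenn-Caston-Mere are not bridges since each lies on that cycle.
Every edge lies on some cycle, so there are no bridges.

none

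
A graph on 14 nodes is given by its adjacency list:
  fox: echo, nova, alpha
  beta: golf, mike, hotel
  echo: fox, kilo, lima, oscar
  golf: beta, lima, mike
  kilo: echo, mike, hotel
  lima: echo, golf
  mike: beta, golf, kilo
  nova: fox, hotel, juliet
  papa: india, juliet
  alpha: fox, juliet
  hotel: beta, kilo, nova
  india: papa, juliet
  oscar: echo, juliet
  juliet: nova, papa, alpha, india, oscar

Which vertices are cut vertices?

juliet

Removing juliet increases the component count from 1 to 2, so juliet is a cut vertex.
By contrast removing fox leaves 1 component; it is not a cut vertex. No other vertex is a cut vertex either.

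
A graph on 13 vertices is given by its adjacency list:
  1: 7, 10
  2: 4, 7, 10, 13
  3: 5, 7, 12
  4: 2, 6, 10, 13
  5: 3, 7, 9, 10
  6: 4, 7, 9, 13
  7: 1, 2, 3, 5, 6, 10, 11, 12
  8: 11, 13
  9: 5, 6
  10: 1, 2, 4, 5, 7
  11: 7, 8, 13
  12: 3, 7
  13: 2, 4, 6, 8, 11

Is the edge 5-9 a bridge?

No

After removing 5-9, the path 5-7-6-9 still connects them, so the edge is not a bridge.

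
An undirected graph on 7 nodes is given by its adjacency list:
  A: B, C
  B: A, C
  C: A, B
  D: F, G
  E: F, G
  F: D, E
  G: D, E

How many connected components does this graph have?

Starting from A we can reach A, B, C. That is one component of size 3.
Starting from D we can reach D, E, F, G. That is one component of size 4.
Total: 2 components.

2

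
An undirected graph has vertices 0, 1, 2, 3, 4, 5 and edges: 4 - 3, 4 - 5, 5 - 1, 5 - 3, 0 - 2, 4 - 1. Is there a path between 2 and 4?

The component containing 2 is {0, 2}, and 4 is not in it.

No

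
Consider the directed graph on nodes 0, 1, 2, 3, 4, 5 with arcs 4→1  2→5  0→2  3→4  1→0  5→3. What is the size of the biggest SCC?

{0, 1, 2, 3, 4, 5} are all mutually reachable — one SCC of size 6.
The largest has 6 vertices.

6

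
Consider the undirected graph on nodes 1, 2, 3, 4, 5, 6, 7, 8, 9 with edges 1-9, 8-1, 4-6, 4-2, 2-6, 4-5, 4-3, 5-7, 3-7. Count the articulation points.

Removing 1 increases the component count from 2 to 3, so 1 is a cut vertex.
Removing 4 increases the component count from 2 to 3, so 4 is a cut vertex.
By contrast removing 9 leaves 2 components; it is not a cut vertex. No other vertex is a cut vertex either.

2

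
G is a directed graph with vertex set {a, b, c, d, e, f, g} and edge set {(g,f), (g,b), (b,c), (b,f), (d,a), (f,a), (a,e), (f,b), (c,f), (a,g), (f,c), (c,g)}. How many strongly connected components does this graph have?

{a, b, c, f, g} are all mutually reachable — one SCC of size 5.
{e} is an SCC by itself.
{d} is an SCC by itself.
That gives 3 strongly connected components.

3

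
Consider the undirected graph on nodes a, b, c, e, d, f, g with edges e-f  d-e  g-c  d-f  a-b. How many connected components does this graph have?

3

Starting from c we can reach c, g. That is one component of size 2.
Starting from a we can reach a, b. That is one component of size 2.
Starting from d we can reach d, e, f. That is one component of size 3.
Total: 3 components.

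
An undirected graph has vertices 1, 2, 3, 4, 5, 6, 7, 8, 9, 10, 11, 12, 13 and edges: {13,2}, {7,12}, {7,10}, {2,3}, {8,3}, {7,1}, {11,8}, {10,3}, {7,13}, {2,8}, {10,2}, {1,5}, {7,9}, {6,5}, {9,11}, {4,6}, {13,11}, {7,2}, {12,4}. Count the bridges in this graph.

The edges on the cycle 7-12-4-6-5-1-7 are not bridges since each lies on that cycle.
Every edge lies on some cycle, so there are no bridges.

0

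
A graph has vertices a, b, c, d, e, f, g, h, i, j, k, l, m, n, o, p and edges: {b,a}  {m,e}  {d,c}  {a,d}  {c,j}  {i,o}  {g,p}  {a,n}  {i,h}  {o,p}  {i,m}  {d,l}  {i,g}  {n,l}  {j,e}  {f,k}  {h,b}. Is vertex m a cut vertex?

No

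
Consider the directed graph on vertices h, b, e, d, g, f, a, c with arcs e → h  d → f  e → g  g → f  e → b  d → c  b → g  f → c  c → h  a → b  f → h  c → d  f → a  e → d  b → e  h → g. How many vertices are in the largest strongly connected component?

{a, b, c, d, e, f, g, h} are all mutually reachable — one SCC of size 8.
The largest has 8 vertices.

8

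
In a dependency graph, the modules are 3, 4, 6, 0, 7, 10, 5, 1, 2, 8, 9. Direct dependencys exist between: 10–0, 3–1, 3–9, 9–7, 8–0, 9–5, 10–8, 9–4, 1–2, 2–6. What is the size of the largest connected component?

8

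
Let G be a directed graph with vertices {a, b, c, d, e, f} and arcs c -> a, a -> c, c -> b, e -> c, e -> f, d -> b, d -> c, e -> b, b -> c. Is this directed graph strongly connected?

There is no directed path from f to d, so the graph is not strongly connected.

No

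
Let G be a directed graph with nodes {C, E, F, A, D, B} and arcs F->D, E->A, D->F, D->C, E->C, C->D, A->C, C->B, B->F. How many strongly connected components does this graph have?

{B, C, D, F} are all mutually reachable — one SCC of size 4.
{E} is an SCC by itself.
{A} is an SCC by itself.
That gives 3 strongly connected components.

3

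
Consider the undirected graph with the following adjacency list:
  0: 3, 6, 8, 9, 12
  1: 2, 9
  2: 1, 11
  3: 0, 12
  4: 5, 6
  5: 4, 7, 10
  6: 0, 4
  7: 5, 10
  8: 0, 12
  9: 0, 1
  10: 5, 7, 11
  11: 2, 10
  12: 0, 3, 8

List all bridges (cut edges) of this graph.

none

The edges on the cycle 0-3-12-0 are not bridges since each lies on that cycle.
Every edge lies on some cycle, so there are no bridges.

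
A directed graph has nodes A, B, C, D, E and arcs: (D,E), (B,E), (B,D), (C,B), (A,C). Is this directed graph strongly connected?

There is no directed path from E to A, so the graph is not strongly connected.

No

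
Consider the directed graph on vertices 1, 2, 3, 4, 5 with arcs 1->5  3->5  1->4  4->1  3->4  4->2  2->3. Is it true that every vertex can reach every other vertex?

There is no directed path from 5 to 1, so the graph is not strongly connected.

No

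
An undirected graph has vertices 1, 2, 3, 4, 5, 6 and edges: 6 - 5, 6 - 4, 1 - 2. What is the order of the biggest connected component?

3 is isolated — a component by itself.
Starting from 1 we can reach 1, 2. That is one component of size 2.
Starting from 4 we can reach 4, 5, 6. That is one component of size 3.
The largest has 3 vertices.

3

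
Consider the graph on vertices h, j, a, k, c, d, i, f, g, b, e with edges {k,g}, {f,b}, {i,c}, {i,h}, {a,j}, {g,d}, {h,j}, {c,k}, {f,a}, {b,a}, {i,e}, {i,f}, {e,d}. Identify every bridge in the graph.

none

The edges on the cycle f-b-a-f are not bridges since each lies on that cycle.
Every edge lies on some cycle, so there are no bridges.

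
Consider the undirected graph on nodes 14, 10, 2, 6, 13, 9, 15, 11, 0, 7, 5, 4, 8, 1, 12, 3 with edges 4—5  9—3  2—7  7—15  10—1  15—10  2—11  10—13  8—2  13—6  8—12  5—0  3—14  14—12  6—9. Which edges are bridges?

0-5, 1-10, 11-2, 4-5

The edges on the cycle 8-2-7-15-10-13-6-9-3-14-12-8 are not bridges since each lies on that cycle.
But removing 2—11 disconnects 2 from 11; removing 5—0 disconnects 5 from 0; removing 1—10 disconnects 1 from 10; removing 4—5 disconnects 4 from 5 — these are bridges.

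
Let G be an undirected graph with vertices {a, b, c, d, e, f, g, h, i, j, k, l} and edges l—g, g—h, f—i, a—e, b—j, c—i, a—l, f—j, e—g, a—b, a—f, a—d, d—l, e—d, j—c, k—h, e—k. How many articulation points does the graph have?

1

Removing a increases the component count from 1 to 2, so a is a cut vertex.
By contrast removing e leaves 1 component; it is not a cut vertex. No other vertex is a cut vertex either.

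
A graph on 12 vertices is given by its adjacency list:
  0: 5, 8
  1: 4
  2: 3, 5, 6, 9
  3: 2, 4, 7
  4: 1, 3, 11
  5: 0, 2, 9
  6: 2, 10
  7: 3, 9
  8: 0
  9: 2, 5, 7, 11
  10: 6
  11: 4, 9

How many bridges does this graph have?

5

The edges on the cycle 2-9-5-2 are not bridges since each lies on that cycle.
But removing 8-0 disconnects 8 from 0; removing 10-6 disconnects 10 from 6; removing 5-0 disconnects 5 from 0; removing 4-1 disconnects 4 from 1 — these are bridges.
In total 5 edges are bridges.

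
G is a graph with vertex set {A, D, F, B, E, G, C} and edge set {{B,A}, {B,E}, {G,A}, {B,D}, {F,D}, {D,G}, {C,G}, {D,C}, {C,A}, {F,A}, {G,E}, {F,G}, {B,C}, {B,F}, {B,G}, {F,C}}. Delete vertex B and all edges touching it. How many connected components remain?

With B gone, the remaining components are: {A, C, D, E, F, G}.
That is 1 component.

1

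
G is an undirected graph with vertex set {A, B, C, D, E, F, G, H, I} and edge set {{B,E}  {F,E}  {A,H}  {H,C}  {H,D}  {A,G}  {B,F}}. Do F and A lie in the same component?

No

The component containing F is {B, E, F}, and A is not in it.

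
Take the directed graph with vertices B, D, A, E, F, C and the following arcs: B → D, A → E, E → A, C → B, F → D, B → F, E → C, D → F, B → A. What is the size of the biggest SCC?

4

{A, B, C, E} are all mutually reachable — one SCC of size 4.
{D, F} are all mutually reachable — one SCC of size 2.
The largest has 4 vertices.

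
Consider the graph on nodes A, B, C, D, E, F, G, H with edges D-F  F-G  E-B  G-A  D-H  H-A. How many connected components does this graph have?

C is isolated — a component by itself.
Starting from B we can reach B, E. That is one component of size 2.
Starting from A we can reach A, D, F, G, H. That is one component of size 5.
Total: 3 components.

3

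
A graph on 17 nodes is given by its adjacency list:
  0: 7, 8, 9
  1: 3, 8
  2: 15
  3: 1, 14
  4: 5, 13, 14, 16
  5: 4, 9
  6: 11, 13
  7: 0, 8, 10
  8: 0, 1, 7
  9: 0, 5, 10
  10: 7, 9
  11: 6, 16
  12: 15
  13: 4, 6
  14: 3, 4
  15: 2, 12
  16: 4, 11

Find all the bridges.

12-15, 15-2

The edges on the cycle 4-16-11-6-13-4 are not bridges since each lies on that cycle.
But removing 12-15 disconnects 12 from 15; removing 2-15 disconnects 2 from 15 — these are bridges.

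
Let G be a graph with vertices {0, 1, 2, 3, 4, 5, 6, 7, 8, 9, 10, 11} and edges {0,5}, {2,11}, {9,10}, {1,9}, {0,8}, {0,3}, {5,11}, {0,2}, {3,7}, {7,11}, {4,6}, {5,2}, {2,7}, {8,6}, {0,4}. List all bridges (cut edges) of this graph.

1-9, 10-9

The edges on the cycle 0-3-7-2-0 are not bridges since each lies on that cycle.
But removing 9–10 disconnects 9 from 10; removing 1–9 disconnects 1 from 9 — these are bridges.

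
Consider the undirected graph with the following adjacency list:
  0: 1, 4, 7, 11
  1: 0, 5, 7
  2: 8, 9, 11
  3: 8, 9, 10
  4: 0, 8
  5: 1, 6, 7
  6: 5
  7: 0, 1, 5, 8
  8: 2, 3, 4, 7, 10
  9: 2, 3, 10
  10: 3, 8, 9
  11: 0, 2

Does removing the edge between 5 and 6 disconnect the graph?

Yes

Removing 5-6 leaves no path between 5 and 6: the component count goes from 1 to 2. So it is a bridge.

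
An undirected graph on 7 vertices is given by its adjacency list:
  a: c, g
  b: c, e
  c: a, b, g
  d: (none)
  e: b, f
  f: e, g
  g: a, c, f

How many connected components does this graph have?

d is isolated — a component by itself.
Starting from a we can reach a, b, c, e, f, g. That is one component of size 6.
Total: 2 components.

2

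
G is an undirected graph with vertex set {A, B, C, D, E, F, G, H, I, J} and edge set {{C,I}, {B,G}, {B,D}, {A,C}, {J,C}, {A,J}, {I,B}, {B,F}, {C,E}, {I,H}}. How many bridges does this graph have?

The edges on the cycle A-J-C-A are not bridges since each lies on that cycle.
But removing D-B disconnects D from B; removing C-I disconnects C from I; removing B-G disconnects B from G; removing I-B disconnects I from B — these are bridges.
In total 7 edges are bridges.

7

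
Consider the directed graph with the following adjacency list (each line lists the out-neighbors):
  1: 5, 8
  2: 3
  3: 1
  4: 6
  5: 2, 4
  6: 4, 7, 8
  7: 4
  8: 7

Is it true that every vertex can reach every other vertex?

No

There is no directed path from 4 to 5, so the graph is not strongly connected.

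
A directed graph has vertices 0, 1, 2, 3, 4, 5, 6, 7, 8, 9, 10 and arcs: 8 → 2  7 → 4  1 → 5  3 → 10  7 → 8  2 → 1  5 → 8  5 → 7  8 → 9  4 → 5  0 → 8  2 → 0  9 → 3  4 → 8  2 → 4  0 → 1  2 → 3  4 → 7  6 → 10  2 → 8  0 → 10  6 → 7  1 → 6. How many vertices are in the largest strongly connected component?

8

{0, 1, 2, 4, 5, 6, 7, 8} are all mutually reachable — one SCC of size 8.
{3} is an SCC by itself.
{9} is an SCC by itself.
{10} is an SCC by itself.
The largest has 8 vertices.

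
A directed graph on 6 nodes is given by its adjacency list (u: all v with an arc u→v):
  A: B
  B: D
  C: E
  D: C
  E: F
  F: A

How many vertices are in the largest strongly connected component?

{A, B, C, D, E, F} are all mutually reachable — one SCC of size 6.
The largest has 6 vertices.

6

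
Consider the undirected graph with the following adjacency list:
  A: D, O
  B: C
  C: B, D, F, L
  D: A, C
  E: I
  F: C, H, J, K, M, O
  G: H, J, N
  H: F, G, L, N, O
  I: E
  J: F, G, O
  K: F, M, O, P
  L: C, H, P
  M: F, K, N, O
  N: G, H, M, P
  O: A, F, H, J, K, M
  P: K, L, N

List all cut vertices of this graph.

C

Removing C increases the component count from 2 to 3, so C is a cut vertex.
By contrast removing O leaves 2 components; it is not a cut vertex. No other vertex is a cut vertex either.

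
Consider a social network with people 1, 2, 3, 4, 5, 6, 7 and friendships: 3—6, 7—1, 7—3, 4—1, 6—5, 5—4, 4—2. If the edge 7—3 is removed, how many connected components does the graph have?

1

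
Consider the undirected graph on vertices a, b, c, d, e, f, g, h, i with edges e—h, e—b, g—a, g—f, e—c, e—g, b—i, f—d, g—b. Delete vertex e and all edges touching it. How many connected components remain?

3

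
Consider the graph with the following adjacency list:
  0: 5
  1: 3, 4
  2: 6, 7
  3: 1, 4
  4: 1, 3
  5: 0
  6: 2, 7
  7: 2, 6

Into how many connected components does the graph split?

3

Starting from 0 we can reach 0, 5. That is one component of size 2.
Starting from 1 we can reach 1, 3, 4. That is one component of size 3.
Starting from 2 we can reach 2, 6, 7. That is one component of size 3.
Total: 3 components.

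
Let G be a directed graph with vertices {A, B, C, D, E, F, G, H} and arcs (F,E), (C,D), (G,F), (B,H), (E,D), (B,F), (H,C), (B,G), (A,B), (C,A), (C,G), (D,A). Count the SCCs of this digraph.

{A, B, C, D, E, F, G, H} are all mutually reachable — one SCC of size 8.
That gives 1 strongly connected component.

1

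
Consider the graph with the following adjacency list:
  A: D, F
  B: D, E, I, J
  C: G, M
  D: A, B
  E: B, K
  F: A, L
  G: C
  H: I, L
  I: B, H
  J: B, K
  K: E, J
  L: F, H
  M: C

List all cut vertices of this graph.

B, C

Removing B increases the component count from 2 to 3, so B is a cut vertex.
Removing C increases the component count from 2 to 3, so C is a cut vertex.
By contrast removing J leaves 2 components; it is not a cut vertex. No other vertex is a cut vertex either.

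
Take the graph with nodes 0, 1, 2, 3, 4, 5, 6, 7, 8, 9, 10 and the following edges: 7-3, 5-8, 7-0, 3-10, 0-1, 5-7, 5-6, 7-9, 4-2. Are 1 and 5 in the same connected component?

From 1 we can reach 0, 1, 3, 5, 6, 7, 8, 9, 10, which includes 5.

Yes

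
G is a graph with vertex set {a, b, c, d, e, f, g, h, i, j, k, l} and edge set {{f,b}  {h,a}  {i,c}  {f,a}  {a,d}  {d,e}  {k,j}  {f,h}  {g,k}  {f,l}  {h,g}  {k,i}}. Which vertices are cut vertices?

a, d, f, g, h, i, k

Removing a increases the component count from 1 to 2, so a is a cut vertex.
Removing d increases the component count from 1 to 2, so d is a cut vertex.
Removing f increases the component count from 1 to 3, so f is a cut vertex.
Likewise g, h, i, k are cut vertices.
By contrast removing l leaves 1 component; it is not a cut vertex. No other vertex is a cut vertex either.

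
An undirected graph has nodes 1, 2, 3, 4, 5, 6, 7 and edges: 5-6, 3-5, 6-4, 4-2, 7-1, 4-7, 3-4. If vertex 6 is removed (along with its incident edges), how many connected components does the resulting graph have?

1

With 6 gone, the remaining components are: {1, 2, 3, 4, 5, 7}.
That is 1 component.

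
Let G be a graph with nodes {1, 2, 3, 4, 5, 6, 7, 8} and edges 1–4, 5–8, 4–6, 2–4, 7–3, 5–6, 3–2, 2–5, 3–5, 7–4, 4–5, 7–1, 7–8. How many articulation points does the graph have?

0

Removing 2, for instance, still leaves 1 component. No single vertex removal increases the component count — the graph has no articulation points.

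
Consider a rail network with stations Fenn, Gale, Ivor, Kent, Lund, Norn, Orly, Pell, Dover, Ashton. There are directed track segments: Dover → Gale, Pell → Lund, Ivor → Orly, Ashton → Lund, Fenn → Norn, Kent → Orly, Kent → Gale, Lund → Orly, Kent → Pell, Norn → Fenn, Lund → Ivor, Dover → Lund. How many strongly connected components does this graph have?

9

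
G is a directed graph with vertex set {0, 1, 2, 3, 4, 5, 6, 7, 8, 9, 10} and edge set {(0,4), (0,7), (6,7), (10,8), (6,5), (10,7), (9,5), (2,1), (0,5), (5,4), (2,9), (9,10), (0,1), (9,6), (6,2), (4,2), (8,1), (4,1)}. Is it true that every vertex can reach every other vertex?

There is no directed path from 6 to 3, so the graph is not strongly connected.

No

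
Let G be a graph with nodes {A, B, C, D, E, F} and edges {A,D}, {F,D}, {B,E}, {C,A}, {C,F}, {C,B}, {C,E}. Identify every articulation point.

C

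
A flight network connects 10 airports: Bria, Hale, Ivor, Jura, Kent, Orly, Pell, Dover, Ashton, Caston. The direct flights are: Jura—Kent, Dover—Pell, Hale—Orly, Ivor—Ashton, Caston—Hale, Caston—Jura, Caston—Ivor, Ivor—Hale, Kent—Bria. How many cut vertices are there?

Removing Hale increases the component count from 2 to 3, so Hale is a cut vertex.
Removing Ivor increases the component count from 2 to 3, so Ivor is a cut vertex.
Removing Jura increases the component count from 2 to 3, so Jura is a cut vertex.
Likewise Kent, Caston are cut vertices.
By contrast removing Pell leaves 2 components; it is not a cut vertex. No other vertex is a cut vertex either.

5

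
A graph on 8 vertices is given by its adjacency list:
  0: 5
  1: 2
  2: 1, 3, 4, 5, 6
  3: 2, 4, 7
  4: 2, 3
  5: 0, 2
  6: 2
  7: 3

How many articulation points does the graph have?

3

Removing 2 increases the component count from 1 to 4, so 2 is a cut vertex.
Removing 3 increases the component count from 1 to 2, so 3 is a cut vertex.
Removing 5 increases the component count from 1 to 2, so 5 is a cut vertex.
By contrast removing 7 leaves 1 component; it is not a cut vertex. No other vertex is a cut vertex either.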